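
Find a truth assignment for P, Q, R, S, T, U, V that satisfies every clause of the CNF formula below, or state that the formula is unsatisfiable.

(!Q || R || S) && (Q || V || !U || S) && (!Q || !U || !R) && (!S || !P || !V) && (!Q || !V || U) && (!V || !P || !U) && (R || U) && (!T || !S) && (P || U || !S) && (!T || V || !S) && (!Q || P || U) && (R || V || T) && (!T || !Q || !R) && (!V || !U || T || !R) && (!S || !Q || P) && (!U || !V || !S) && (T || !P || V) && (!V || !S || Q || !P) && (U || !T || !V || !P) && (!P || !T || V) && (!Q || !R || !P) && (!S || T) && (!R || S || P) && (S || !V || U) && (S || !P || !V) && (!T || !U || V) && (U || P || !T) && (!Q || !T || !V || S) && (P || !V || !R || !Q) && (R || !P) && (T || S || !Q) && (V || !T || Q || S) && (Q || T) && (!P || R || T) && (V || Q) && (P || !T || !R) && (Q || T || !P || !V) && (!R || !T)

P: false, Q: false, R: false, S: false, T: true, U: true, V: true

Try R = false.
From the singleton clause (U), U = true.
From the singleton clause (!P), P = false.
Try Q = false.
From the singleton clause (T), T = true.
From the singleton clause (!S), S = false.
From the singleton clause (V), V = true.
Every clause now holds.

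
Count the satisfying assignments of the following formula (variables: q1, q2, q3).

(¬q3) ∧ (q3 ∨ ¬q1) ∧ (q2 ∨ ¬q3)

There are 2^3 = 8 truth assignments over (q1, q2, q3).
Split on q2. With q2 = True, the clauses containing q2 are satisfied and ¬q2 drops from the rest; 1 of the 2^2 = 4 assignments to the other variables satisfy what remains.
With q2 = False, by the same count on the reduced clause set, 1 assignment works.
(One model: q1=F, q2=F, q3=F.)
Total: 1 + 1 = 2.

2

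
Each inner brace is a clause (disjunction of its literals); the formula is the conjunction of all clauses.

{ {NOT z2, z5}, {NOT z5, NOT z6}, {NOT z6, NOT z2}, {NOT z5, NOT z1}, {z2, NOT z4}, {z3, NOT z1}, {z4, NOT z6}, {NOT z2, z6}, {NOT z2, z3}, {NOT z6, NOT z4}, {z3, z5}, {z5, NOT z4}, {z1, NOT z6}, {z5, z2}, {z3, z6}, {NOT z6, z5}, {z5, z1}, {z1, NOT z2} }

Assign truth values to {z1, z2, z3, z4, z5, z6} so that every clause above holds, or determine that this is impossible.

Case z2 = false:
The clause (NOT z4) is unit, so z4 = false.
The clause (NOT z6) is unit, so z6 = false.
The clause (z5) is unit, so z5 = true.
The clause (NOT z1) is unit, so z1 = false.
The clause (z3) is unit, so z3 = true.
This assignment satisfies each clause.

z1=false,  z2=false,  z3=true,  z4=false,  z5=true,  z6=false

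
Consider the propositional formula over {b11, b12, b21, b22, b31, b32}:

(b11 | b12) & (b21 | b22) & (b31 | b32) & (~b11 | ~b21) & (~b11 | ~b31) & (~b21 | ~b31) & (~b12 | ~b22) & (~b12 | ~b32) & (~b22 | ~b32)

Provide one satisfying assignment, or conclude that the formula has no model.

Case b11 = 1:
The clause (~b21) is unit, so b21 = 0.
The clause (b22) is unit, so b22 = 1.
The clause (~b31) is unit, so b31 = 0.
The clause (b32) is unit, so b32 = 1.
Now (~b32) is unsatisfied and unit — conflict.
Undo b11 and try b11 = 0.
The clause (b12) is unit, so b12 = 1.
The clause (~b22) is unit, so b22 = 0.
The clause (b21) is unit, so b21 = 1.
The clause (~b31) is unit, so b31 = 0.
The clause (b32) is unit, so b32 = 1.
Now (~b32) is unsatisfied and unit — conflict.
Both values of b11 lead to a conflict.

UNSATISFIABLE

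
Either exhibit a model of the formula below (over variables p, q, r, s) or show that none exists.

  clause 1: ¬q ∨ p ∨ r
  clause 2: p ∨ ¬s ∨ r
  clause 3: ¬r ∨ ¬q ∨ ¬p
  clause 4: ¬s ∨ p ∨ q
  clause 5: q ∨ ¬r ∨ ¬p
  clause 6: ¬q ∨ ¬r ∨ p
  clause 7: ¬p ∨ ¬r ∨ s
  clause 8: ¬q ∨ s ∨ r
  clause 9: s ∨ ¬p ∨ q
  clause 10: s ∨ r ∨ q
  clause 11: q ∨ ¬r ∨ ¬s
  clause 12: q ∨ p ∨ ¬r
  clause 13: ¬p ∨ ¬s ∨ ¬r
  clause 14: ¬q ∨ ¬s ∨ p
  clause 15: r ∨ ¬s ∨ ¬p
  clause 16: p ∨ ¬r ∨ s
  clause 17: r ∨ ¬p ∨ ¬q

UNSATISFIABLE

Case q = False:
Case s = False:
From the singleton clause (¬p), p = False.
From the singleton clause (r), r = True.
That conflicts with the unit clause (¬r).
Backtrack on s: now try s = True.
From the singleton clause (p), p = True.
From the singleton clause (¬r), r = False.
That conflicts with the unit clause (r).
Either choice for s ends in contradiction.
Backtrack on q: now try q = True.
Case p = True:
From the singleton clause (¬r), r = False.
That conflicts with the unit clause (r).
Backtrack on p: now try p = False.
From the singleton clause (r), r = True.
That conflicts with the unit clause (¬r).
Either choice for p ends in contradiction.
Either choice for q ends in contradiction.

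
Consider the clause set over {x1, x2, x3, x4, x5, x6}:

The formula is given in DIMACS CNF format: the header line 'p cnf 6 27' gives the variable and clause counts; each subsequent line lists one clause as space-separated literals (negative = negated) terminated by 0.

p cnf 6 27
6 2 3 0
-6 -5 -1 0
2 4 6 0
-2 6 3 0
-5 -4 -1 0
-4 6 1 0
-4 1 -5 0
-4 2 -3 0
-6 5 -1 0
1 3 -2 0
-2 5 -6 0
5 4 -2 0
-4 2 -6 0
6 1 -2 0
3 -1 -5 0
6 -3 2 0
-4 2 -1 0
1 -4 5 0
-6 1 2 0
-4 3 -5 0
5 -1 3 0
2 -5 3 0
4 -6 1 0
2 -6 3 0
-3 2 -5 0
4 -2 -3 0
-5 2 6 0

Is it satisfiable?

Try x6 = False.
Try x2 = True.
(x3) alone gives x3 = True.
(x1) alone gives x1 = True.
(x4) alone gives x4 = True.
(¬x5) alone gives x5 = False.
Every clause now holds.
A satisfying assignment: x1: True, x2: True, x3: True, x4: True, x5: False, x6: False.

Satisfiable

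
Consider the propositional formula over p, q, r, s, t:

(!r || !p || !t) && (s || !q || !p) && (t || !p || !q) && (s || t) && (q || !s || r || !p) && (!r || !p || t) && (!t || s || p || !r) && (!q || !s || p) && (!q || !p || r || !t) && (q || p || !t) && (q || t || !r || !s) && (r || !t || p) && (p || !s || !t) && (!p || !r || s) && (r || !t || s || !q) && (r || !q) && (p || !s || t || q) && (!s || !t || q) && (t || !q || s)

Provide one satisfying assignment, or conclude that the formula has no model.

Branch on s: set s = false.
The clause (t) is unit, so t = true.
Branch on r: set r = false.
The clause (p) is unit, so p = true.
The clause (!q) is unit, so q = false.
This assignment satisfies each clause.

p=true,  q=false,  r=false,  s=false,  t=true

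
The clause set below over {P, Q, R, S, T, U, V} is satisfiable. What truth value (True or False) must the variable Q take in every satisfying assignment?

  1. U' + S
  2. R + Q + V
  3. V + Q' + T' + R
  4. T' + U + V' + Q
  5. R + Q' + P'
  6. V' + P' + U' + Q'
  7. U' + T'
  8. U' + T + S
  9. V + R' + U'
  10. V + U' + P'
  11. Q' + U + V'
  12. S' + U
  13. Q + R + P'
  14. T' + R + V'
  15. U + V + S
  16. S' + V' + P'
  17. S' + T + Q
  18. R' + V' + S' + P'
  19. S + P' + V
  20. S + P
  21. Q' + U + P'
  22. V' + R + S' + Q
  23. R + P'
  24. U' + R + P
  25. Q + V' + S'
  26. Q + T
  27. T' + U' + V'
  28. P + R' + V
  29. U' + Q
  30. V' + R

Suppose Q = 0.
The clause (T) is unit, so T = 1.
The clause (U') is unit, so U = 0.
The clause (V') is unit, so V = 0.
The clause (R) is unit, so R = 1.
The clause (S') is unit, so S = 0.
That conflicts with the unit clause (S).
So every satisfying assignment has Q = True.

True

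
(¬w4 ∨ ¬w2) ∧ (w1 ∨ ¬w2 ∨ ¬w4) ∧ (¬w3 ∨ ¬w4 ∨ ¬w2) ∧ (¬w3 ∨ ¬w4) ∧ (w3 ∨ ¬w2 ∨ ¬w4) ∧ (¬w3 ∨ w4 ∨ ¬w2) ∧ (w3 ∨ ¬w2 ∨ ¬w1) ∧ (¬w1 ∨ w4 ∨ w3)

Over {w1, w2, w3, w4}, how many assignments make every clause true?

6

There are 2^4 = 16 truth assignments over (w1, w2, w3, w4).
Split on w3. With w3 = True, the clauses containing w3 are satisfied and ¬w3 drops from the rest; 2 of the 2^3 = 8 assignments to the other variables satisfy what remains.
With w3 = False, by the same count on the reduced clause set, 4 assignments work.
(One model: w1=F, w2=F, w3=F, w4=F.)
Total: 2 + 4 = 6.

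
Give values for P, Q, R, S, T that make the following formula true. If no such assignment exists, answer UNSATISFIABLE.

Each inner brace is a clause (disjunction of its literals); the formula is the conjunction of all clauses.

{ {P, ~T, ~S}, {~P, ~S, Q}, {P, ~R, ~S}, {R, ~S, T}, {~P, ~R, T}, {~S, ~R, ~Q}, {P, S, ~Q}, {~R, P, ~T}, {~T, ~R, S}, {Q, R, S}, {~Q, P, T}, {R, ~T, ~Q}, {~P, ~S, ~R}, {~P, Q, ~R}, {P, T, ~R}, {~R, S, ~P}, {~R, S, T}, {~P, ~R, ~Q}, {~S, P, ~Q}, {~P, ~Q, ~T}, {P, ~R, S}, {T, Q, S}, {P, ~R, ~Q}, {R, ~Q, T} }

UNSATISFIABLE

Suppose P = 1.
Suppose S = 0.
The clause (~R) is unit, so R = 0.
The clause (Q) is unit, so Q = 1.
The clause (~T) is unit, so T = 0.
But (T) is also a unit clause — contradiction.
So S must be the other value — set S = 1.
The clause (Q) is unit, so Q = 1.
The clause (~R) is unit, so R = 0.
The clause (T) is unit, so T = 1.
But (~T) is also a unit clause — contradiction.
Neither S = 1 nor S = 0 works.
So P must be the other value — set P = 0.
Suppose T = 0.
The clause (~Q) is unit, so Q = 0.
The clause (~R) is unit, so R = 0.
The clause (~S) is unit, so S = 0.
But (S) is also a unit clause — contradiction.
So T must be the other value — set T = 1.
The clause (~S) is unit, so S = 0.
The clause (~Q) is unit, so Q = 0.
The clause (~R) is unit, so R = 0.
But (R) is also a unit clause — contradiction.
Neither T = 1 nor T = 0 works.
Neither P = 1 nor P = 0 works.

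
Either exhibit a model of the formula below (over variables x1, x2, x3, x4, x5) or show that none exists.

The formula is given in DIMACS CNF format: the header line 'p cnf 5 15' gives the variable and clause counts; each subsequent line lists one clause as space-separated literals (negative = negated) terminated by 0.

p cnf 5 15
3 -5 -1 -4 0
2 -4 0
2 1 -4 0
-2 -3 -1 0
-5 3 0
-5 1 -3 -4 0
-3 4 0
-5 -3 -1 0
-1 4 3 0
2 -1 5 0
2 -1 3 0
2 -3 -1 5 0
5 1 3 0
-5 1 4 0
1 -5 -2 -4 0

x1=False, x2=True, x3=True, x4=True, x5=False

Try x2 = True.
Try x3 = True.
(¬x1) alone gives x1 = False.
(x4) alone gives x4 = True.
(¬x5) alone gives x5 = False.
Every clause now holds.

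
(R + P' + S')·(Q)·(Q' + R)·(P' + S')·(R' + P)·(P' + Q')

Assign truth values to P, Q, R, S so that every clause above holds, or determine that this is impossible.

Unit clause (Q) forces Q = 1.
Unit clause (R) forces R = 1.
Unit clause (P) forces P = 1.
That conflicts with the unit clause (P').

UNSATISFIABLE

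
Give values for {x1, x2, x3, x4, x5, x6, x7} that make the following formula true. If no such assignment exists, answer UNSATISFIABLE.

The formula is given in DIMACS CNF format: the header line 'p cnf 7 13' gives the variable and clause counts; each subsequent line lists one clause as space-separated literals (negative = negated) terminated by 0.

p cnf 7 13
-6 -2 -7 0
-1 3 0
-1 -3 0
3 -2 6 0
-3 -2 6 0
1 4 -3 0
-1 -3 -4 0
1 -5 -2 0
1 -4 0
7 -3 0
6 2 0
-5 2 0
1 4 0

Try x1 = False.
(¬x4) alone gives x4 = False.
That conflicts with the unit clause (x4).
So x1 must be the other value — set x1 = True.
(x3) alone gives x3 = True.
That conflicts with the unit clause (¬x3).
Neither x1 = True nor x1 = False works.

UNSATISFIABLE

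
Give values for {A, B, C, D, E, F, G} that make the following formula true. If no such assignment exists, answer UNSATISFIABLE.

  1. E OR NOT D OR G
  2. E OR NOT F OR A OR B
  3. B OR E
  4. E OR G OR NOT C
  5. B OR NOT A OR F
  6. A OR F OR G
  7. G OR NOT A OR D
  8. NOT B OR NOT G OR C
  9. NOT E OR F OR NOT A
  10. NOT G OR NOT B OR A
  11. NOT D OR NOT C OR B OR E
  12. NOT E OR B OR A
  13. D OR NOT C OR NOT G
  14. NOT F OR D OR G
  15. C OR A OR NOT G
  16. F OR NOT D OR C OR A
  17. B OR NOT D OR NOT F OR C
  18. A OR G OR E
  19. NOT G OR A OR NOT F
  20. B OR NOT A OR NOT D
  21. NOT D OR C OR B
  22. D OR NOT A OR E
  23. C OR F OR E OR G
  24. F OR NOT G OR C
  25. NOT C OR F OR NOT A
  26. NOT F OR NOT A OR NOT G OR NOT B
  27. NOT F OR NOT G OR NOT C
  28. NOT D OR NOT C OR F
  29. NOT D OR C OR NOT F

A=false, B=true, C=true, D=true, E=true, F=true, G=false

Case B = true:
Case G = false:
Case E = true:
Case A = false:
The clause (F) is unit, so F = true.
The clause (D) is unit, so D = true.
The clause (C) is unit, so C = true.
This assignment satisfies each clause.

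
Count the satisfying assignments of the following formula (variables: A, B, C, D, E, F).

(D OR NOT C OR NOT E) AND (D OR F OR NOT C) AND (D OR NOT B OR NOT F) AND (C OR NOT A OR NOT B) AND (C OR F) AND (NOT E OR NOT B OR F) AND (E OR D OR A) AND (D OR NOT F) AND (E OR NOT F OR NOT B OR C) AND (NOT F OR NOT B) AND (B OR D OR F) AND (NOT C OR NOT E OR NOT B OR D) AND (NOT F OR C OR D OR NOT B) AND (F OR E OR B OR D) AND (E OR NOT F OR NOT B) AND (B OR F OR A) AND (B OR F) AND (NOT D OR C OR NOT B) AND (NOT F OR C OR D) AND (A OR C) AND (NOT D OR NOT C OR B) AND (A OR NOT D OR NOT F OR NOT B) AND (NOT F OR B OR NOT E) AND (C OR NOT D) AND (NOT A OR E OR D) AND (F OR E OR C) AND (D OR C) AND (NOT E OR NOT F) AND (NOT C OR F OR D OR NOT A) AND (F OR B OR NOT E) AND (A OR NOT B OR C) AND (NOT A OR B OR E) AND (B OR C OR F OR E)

2

There are 2^6 = 64 truth assignments over (A, B, C, D, E, F).
Split on D. With D = true, the clauses containing D are satisfied and NOT D drops from the rest; 2 of the 2^5 = 32 assignments to the other variables satisfy what remains.
With D = false, by the same count on the reduced clause set, 0 assignments work.
Total: 2 + 0 = 2.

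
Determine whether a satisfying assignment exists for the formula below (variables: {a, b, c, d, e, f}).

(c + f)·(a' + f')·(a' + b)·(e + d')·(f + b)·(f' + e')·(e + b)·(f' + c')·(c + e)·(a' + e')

Case c = 1:
From the singleton clause (f'), f = 0.
From the singleton clause (b), b = 1.
Case e = 0:
From the singleton clause (d'), d = 0.
All clauses hold; a can take either value.
A satisfying assignment: a=0, b=1, c=1, d=0, e=0, f=0.

Yes, satisfiable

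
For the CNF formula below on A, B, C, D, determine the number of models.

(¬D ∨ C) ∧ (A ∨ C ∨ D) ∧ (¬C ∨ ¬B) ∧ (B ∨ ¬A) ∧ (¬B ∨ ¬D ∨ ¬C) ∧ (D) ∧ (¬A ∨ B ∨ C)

1

There are 2^4 = 16 truth assignments over (A, B, C, D).
Split on A. With A = True, the clauses containing A are satisfied and ¬A drops from the rest; 0 of the 2^3 = 8 assignments to the other variables satisfy what remains.
With A = False, by the same count on the reduced clause set, 1 assignment works.
Total: 0 + 1 = 1.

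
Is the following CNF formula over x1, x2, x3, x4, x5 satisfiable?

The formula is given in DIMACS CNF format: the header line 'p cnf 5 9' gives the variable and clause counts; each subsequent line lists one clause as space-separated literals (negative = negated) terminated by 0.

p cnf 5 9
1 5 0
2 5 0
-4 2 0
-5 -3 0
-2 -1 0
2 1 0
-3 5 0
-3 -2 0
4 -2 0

Satisfiable

Suppose x1 = False.
The clause (x5) is unit, so x5 = True.
The clause (¬x3) is unit, so x3 = False.
The clause (x2) is unit, so x2 = True.
The clause (x4) is unit, so x4 = True.
Every clause now holds.
A satisfying assignment: x1: False, x2: True, x3: False, x4: True, x5: True.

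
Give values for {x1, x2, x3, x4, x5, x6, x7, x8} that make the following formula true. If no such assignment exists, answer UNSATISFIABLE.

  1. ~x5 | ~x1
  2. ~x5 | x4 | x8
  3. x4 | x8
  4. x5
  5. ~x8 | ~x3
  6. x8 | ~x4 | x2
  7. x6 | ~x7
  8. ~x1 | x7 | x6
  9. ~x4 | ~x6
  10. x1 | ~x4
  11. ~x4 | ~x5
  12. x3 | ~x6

x1: 0, x2: 0, x3: 0, x4: 0, x5: 1, x6: 0, x7: 0, x8: 1

(x5) alone gives x5 = 1.
(~x1) alone gives x1 = 0.
(~x4) alone gives x4 = 0.
(x8) alone gives x8 = 1.
(~x3) alone gives x3 = 0.
(~x6) alone gives x6 = 0.
(~x7) alone gives x7 = 0.
Every clause is now satisfied; x2 is unconstrained.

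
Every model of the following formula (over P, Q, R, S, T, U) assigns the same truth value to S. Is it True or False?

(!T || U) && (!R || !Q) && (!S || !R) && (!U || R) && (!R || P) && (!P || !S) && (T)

Suppose S = true.
(!R) alone gives R = false.
(!U) alone gives U = false.
(!T) alone gives T = false.
But (T) is also a unit clause — contradiction.
So every satisfying assignment has S = False.

False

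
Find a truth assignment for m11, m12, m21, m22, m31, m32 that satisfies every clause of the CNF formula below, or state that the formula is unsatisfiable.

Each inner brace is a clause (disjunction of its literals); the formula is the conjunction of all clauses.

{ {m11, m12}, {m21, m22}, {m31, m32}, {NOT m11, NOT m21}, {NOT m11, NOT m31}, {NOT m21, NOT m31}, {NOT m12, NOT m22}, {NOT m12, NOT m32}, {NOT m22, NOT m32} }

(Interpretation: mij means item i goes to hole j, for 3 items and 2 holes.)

Try m11 = true.
(NOT m21) alone gives m21 = false.
(m22) alone gives m22 = true.
(NOT m31) alone gives m31 = false.
(m32) alone gives m32 = true.
Now (NOT m32) is unsatisfied and unit — conflict.
So m11 must be the other value — set m11 = false.
(m12) alone gives m12 = true.
(NOT m22) alone gives m22 = false.
(m21) alone gives m21 = true.
(NOT m31) alone gives m31 = false.
(m32) alone gives m32 = true.
Now (NOT m32) is unsatisfied and unit — conflict.
Either choice for m11 ends in contradiction.

UNSATISFIABLE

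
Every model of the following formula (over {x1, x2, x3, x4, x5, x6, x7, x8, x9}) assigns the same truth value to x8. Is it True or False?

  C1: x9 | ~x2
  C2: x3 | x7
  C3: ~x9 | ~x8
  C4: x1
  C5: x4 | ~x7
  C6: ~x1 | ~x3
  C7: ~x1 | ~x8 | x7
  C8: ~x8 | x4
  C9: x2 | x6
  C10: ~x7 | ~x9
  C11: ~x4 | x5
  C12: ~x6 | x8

Suppose x8 = 0.
From the singleton clause (x1), x1 = 1.
From the singleton clause (~x3), x3 = 0.
From the singleton clause (x7), x7 = 1.
From the singleton clause (x4), x4 = 1.
From the singleton clause (~x9), x9 = 0.
From the singleton clause (~x2), x2 = 0.
From the singleton clause (x6), x6 = 1.
That conflicts with the unit clause (~x6).
So every satisfying assignment has x8 = True.

True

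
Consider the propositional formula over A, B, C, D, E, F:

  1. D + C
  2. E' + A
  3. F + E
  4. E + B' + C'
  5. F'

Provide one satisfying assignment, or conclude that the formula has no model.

A=1, B=1, C=1, D=1, E=1, F=0

The clause (F') is unit, so F = 0.
The clause (E) is unit, so E = 1.
The clause (A) is unit, so A = 1.
Try D = 1.
Every clause is now satisfied; B, C are unconstrained.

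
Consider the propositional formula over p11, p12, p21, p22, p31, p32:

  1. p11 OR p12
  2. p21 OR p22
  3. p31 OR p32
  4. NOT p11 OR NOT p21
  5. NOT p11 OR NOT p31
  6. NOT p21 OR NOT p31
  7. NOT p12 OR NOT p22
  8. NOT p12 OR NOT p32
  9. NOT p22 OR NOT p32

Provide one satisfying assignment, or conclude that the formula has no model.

UNSATISFIABLE

Suppose p11 = true.
The clause (NOT p21) is unit, so p21 = false.
The clause (p22) is unit, so p22 = true.
The clause (NOT p31) is unit, so p31 = false.
The clause (p32) is unit, so p32 = true.
Now (NOT p32) is unsatisfied and unit — conflict.
Backtrack on p11: now try p11 = false.
The clause (p12) is unit, so p12 = true.
The clause (NOT p22) is unit, so p22 = false.
The clause (p21) is unit, so p21 = true.
The clause (NOT p31) is unit, so p31 = false.
The clause (p32) is unit, so p32 = true.
Now (NOT p32) is unsatisfied and unit — conflict.
Neither p11 = true nor p11 = false works.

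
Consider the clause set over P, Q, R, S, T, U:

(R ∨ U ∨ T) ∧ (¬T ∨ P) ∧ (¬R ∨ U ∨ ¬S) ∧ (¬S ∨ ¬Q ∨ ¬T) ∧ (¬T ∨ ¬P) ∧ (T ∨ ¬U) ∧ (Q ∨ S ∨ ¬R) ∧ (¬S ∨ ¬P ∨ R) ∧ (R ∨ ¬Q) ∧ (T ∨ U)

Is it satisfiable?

Suppose T = False.
Unit clause (¬U) forces U = False.
But (U) is also a unit clause — contradiction.
That branch fails; take T = True instead.
Unit clause (P) forces P = True.
But (¬P) is also a unit clause — contradiction.
Either choice for T ends in contradiction.
No assignment satisfies every clause.

Unsatisfiable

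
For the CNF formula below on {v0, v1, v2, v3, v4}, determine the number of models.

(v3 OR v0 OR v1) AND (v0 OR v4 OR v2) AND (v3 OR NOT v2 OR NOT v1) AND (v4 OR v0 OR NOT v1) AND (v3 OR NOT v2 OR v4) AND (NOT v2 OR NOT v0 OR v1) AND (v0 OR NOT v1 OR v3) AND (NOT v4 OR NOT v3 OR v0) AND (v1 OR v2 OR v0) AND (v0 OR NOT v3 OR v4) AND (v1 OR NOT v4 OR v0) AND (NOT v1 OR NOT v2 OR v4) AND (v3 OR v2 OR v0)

9

There are 2^5 = 32 truth assignments over (v0, v1, v2, v3, v4).
Split on v2. With v2 = true, the clauses containing v2 are satisfied and NOT v2 drops from the rest; 1 of the 2^4 = 16 assignments to the other variables satisfy what remains.
With v2 = false, by the same count on the reduced clause set, 8 assignments work.
Total: 1 + 8 = 9.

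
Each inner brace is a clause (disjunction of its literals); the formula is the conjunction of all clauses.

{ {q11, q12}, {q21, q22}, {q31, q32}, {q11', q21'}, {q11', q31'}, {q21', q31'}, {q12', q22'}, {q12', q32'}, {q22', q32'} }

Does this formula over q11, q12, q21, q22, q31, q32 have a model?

No, unsatisfiable

Case q11 = 1:
Unit clause (q21') forces q21 = 0.
Unit clause (q22) forces q22 = 1.
Unit clause (q31') forces q31 = 0.
Unit clause (q32) forces q32 = 1.
But (q32') is also a unit clause — contradiction.
Backtrack on q11: now try q11 = 0.
Unit clause (q12) forces q12 = 1.
Unit clause (q22') forces q22 = 0.
Unit clause (q21) forces q21 = 1.
Unit clause (q31') forces q31 = 0.
Unit clause (q32) forces q32 = 1.
But (q32') is also a unit clause — contradiction.
Either choice for q11 ends in contradiction.
No assignment satisfies every clause.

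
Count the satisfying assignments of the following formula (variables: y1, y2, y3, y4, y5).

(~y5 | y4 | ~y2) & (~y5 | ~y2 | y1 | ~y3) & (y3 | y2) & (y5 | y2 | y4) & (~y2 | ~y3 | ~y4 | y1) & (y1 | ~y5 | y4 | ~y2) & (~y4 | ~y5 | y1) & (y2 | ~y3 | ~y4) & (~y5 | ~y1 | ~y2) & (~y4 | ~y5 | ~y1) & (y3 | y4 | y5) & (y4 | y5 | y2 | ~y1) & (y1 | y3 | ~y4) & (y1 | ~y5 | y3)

There are 2^5 = 32 truth assignments over (y1, y2, y3, y4, y5).
Split on y5. With y5 = 1, the clauses containing y5 are satisfied and ~y5 drops from the rest; 2 of the 2^4 = 16 assignments to the other variables satisfy what remains.
With y5 = 0, by the same count on the reduced clause set, 4 assignments work.
Total: 2 + 4 = 6.

6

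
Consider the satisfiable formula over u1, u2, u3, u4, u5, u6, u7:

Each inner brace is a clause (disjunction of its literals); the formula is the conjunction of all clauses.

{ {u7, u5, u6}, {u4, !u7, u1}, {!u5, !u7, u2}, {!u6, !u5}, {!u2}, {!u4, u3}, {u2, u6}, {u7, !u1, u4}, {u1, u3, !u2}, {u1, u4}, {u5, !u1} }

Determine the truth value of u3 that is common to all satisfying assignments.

True

Suppose u3 = false.
Unit clause (!u2) forces u2 = false.
Unit clause (!u4) forces u4 = false.
Unit clause (u6) forces u6 = true.
Unit clause (!u5) forces u5 = false.
Unit clause (u1) forces u1 = true.
Now (!u1) is unsatisfied and unit — conflict.
So every satisfying assignment has u3 = True.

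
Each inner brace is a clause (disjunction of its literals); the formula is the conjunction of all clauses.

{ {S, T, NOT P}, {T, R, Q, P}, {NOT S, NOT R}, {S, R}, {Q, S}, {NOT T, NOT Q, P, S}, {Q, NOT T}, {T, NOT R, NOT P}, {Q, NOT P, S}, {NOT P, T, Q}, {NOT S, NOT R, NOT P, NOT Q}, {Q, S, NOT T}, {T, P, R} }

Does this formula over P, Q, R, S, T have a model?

Case S = true:
From the singleton clause (NOT R), R = false.
Case Q = true:
Case T = true:
All clauses hold; P can take either value.
A satisfying assignment: P: false, Q: true, R: false, S: true, T: true.

Satisfiable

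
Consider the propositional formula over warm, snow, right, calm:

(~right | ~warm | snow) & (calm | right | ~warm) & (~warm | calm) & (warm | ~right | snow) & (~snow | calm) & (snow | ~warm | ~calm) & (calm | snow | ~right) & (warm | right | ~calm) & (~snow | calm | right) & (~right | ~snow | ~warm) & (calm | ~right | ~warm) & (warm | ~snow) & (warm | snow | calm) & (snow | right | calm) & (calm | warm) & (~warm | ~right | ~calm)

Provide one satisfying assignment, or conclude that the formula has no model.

Branch on warm: set warm = 1.
(calm) alone gives calm = 1.
(snow) alone gives snow = 1.
(~right) alone gives right = 0.
Every clause now holds.

warm: 1; snow: 1; right: 0; calm: 1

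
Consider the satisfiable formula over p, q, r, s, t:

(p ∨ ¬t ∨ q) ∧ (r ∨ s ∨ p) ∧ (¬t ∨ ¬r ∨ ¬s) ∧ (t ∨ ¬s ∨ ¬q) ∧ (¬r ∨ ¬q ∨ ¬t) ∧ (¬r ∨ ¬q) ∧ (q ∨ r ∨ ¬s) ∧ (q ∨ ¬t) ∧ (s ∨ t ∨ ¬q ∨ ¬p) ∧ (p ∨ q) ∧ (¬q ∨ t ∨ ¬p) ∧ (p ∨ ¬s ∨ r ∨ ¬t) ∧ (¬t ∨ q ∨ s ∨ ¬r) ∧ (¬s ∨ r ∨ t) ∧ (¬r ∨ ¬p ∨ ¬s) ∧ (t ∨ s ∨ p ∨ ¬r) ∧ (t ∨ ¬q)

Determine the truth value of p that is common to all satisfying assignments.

True

Suppose p = False.
From the singleton clause (q), q = True.
From the singleton clause (¬r), r = False.
From the singleton clause (s), s = True.
From the singleton clause (t), t = True.
But (¬t) is also a unit clause — contradiction.
So every satisfying assignment has p = True.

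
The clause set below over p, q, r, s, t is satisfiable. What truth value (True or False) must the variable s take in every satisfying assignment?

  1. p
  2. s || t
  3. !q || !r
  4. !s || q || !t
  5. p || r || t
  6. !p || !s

Suppose s = true.
Unit clause (p) forces p = true.
But (!p) is also a unit clause — contradiction.
So every satisfying assignment has s = False.

False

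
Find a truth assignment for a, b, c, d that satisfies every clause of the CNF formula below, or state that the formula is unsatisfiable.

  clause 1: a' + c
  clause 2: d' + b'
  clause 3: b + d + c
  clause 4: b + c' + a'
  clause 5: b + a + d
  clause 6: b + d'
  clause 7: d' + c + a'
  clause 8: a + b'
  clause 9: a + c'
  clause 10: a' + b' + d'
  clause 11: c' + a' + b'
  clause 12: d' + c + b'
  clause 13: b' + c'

UNSATISFIABLE

Suppose a = 0.
Unit clause (b') forces b = 0.
Unit clause (d) forces d = 1.
Now (d') is unsatisfied and unit — conflict.
That branch fails; take a = 1 instead.
Unit clause (c) forces c = 1.
Unit clause (b) forces b = 1.
Now (b') is unsatisfied and unit — conflict.
Either choice for a ends in contradiction.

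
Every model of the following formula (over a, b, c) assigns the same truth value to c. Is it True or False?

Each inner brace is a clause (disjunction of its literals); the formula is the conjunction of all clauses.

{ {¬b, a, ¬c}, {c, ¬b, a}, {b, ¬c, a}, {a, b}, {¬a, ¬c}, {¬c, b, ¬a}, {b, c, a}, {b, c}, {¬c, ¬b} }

False

Suppose c = True.
From the singleton clause (¬a), a = False.
From the singleton clause (¬b), b = False.
That conflicts with the unit clause (b).
So every satisfying assignment has c = False.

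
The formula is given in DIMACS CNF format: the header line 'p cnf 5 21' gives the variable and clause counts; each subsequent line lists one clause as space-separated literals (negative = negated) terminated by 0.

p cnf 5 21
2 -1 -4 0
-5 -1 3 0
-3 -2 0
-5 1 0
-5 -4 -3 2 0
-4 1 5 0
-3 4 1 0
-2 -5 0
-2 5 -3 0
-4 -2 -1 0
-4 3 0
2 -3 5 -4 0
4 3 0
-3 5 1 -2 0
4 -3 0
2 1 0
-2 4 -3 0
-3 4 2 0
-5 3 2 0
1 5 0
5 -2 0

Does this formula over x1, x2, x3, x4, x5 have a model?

No

Branch on x3: set x3 = False.
(¬x4) alone gives x4 = False.
That conflicts with the unit clause (x4).
So x3 must be the other value — set x3 = True.
(¬x2) alone gives x2 = False.
(x4) alone gives x4 = True.
(¬x1) alone gives x1 = False.
That conflicts with the unit clause (x1).
Either choice for x3 ends in contradiction.
No assignment satisfies every clause.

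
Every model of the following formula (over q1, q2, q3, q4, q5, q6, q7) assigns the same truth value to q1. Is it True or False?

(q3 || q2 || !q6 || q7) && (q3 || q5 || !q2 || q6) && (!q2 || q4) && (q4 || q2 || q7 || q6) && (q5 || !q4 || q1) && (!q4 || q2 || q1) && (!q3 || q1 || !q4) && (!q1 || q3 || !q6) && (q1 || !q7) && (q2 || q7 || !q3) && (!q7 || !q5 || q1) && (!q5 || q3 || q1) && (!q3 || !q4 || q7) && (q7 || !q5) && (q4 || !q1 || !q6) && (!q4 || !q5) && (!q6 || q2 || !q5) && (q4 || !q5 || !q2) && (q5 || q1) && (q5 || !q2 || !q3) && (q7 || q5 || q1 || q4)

True

Suppose q1 = false.
(!q7) alone gives q7 = false.
(!q5) alone gives q5 = false.
Now (q5) is unsatisfied and unit — conflict.
So every satisfying assignment has q1 = True.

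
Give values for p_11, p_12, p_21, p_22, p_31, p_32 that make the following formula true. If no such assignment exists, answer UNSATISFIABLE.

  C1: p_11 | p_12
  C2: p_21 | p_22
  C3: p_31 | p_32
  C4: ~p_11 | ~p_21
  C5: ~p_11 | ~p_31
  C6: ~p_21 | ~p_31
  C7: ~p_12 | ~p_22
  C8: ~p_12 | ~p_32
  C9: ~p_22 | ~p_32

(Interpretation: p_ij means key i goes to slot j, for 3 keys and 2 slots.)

Branch on p_11: set p_11 = 1.
From the singleton clause (~p_21), p_21 = 0.
From the singleton clause (p_22), p_22 = 1.
From the singleton clause (~p_31), p_31 = 0.
From the singleton clause (p_32), p_32 = 1.
But (~p_32) is also a unit clause — contradiction.
That branch fails; take p_11 = 0 instead.
From the singleton clause (p_12), p_12 = 1.
From the singleton clause (~p_22), p_22 = 0.
From the singleton clause (p_21), p_21 = 1.
From the singleton clause (~p_31), p_31 = 0.
From the singleton clause (p_32), p_32 = 1.
But (~p_32) is also a unit clause — contradiction.
Both values of p_11 lead to a conflict.

UNSATISFIABLE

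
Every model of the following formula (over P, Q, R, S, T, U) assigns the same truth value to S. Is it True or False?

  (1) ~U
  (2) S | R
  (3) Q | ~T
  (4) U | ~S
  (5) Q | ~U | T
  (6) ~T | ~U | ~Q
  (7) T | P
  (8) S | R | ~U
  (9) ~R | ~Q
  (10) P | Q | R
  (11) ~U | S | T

Suppose S = 1.
From the singleton clause (~U), U = 0.
But (U) is also a unit clause — contradiction.
So every satisfying assignment has S = False.

False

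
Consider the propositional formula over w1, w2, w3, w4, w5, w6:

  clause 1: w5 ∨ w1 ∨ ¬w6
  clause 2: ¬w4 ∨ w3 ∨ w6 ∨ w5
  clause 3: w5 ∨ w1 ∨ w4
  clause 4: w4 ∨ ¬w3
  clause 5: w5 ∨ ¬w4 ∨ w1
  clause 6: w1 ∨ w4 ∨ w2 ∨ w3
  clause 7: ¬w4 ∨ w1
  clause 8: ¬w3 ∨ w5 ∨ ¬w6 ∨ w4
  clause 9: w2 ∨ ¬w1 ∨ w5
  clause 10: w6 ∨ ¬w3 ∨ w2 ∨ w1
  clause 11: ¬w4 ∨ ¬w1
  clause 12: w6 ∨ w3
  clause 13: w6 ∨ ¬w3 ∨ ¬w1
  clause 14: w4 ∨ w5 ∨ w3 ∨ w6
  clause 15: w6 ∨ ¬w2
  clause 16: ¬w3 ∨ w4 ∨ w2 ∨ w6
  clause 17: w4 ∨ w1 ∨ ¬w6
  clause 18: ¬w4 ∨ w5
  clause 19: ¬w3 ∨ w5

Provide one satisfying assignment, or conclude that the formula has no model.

w1 ↦ True,  w2 ↦ True,  w3 ↦ False,  w4 ↦ False,  w5 ↦ True,  w6 ↦ True

Branch on w4: set w4 = False.
Unit clause (¬w3) forces w3 = False.
Unit clause (w6) forces w6 = True.
Unit clause (w1) forces w1 = True.
Branch on w2: set w2 = True.
No clause remains; w5 is free.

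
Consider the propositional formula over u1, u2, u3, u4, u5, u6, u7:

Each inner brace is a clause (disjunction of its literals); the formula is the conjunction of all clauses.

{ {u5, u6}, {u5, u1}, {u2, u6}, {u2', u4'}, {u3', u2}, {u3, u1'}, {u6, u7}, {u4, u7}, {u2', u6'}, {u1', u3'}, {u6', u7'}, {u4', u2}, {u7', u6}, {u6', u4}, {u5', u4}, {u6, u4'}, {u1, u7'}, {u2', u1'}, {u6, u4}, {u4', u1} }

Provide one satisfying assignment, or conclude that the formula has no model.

UNSATISFIABLE

Suppose u5 = 1.
(u4) alone gives u4 = 1.
(u2') alone gives u2 = 0.
That conflicts with the unit clause (u2).
Undo u5 and try u5 = 0.
(u6) alone gives u6 = 1.
(u1) alone gives u1 = 1.
(u3) alone gives u3 = 1.
That conflicts with the unit clause (u3').
Both values of u5 lead to a conflict.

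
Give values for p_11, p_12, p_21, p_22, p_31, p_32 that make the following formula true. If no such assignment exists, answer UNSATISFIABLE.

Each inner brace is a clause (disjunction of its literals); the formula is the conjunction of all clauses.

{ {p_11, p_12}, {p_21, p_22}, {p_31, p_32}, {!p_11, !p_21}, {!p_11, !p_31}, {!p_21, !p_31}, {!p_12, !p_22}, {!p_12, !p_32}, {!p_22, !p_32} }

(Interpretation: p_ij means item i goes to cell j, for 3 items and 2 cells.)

Case p_11 = true:
(!p_21) alone gives p_21 = false.
(p_22) alone gives p_22 = true.
(!p_31) alone gives p_31 = false.
(p_32) alone gives p_32 = true.
Now (!p_32) is unsatisfied and unit — conflict.
That branch fails; take p_11 = false instead.
(p_12) alone gives p_12 = true.
(!p_22) alone gives p_22 = false.
(p_21) alone gives p_21 = true.
(!p_31) alone gives p_31 = false.
(p_32) alone gives p_32 = true.
Now (!p_32) is unsatisfied and unit — conflict.
Neither p_11 = true nor p_11 = false works.

UNSATISFIABLE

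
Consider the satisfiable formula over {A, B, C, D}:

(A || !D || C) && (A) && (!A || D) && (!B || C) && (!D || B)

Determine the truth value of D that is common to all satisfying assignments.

Suppose D = false.
(A) alone gives A = true.
That conflicts with the unit clause (!A).
So every satisfying assignment has D = True.

True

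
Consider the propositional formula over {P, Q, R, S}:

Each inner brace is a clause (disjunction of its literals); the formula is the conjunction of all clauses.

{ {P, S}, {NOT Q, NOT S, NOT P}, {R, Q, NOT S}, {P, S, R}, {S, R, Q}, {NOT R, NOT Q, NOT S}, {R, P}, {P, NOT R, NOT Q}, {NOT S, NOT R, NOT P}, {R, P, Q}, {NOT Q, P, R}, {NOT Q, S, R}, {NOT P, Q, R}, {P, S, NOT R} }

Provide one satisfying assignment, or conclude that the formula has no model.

P=true, Q=true, R=true, S=false

Case P = true:
Case Q = true:
Unit clause (NOT S) forces S = false.
Unit clause (R) forces R = true.
Every clause now holds.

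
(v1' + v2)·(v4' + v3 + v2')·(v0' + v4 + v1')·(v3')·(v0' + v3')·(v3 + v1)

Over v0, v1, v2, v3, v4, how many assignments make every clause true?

1

There are 2^5 = 32 truth assignments over (v0, v1, v2, v3, v4).
Split on v1. With v1 = 1, the clauses containing v1 are satisfied and v1' drops from the rest; 1 of the 2^4 = 16 assignments to the other variables satisfy what remains.
With v1 = 0, by the same count on the reduced clause set, 0 assignments work.
Total: 1 + 0 = 1.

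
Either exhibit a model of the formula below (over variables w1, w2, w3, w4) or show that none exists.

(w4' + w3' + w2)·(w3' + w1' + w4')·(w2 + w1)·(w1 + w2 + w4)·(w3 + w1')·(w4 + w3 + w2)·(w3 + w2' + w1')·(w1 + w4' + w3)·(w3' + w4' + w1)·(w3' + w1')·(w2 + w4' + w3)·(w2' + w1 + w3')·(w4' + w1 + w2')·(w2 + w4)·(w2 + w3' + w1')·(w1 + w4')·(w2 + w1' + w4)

w1 ↦ 0,  w2 ↦ 1,  w3 ↦ 0,  w4 ↦ 0

Try w2 = 1.
Try w3 = 0.
Unit clause (w1') forces w1 = 0.
Unit clause (w4') forces w4 = 0.
This assignment satisfies each clause.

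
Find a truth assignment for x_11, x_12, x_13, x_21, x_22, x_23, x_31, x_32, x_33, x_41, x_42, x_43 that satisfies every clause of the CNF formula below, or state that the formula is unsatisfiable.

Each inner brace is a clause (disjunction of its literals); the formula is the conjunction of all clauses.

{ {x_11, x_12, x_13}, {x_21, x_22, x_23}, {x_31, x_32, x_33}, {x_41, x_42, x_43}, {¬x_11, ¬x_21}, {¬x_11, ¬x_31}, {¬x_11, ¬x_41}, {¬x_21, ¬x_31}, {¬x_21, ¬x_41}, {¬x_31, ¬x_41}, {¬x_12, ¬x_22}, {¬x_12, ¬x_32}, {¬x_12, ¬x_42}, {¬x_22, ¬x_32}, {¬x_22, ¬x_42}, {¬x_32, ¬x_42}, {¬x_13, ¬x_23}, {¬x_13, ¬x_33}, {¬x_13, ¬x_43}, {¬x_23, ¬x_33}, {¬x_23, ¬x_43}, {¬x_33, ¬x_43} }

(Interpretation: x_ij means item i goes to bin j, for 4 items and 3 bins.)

UNSATISFIABLE

Branch on x_11: set x_11 = False.
Branch on x_12: set x_12 = True.
(¬x_22) alone gives x_22 = False.
(¬x_32) alone gives x_32 = False.
(¬x_42) alone gives x_42 = False.
Branch on x_21: set x_21 = True.
(¬x_31) alone gives x_31 = False.
(x_33) alone gives x_33 = True.
(¬x_41) alone gives x_41 = False.
(x_43) alone gives x_43 = True.
That conflicts with the unit clause (¬x_43).
Backtrack on x_21: now try x_21 = False.
(x_23) alone gives x_23 = True.
(¬x_13) alone gives x_13 = False.
(¬x_33) alone gives x_33 = False.
(x_31) alone gives x_31 = True.
(¬x_41) alone gives x_41 = False.
(x_43) alone gives x_43 = True.
That conflicts with the unit clause (¬x_43).
Neither x_21 = True nor x_21 = False works.
Backtrack on x_12: now try x_12 = False.
(x_13) alone gives x_13 = True.
(¬x_23) alone gives x_23 = False.
(¬x_33) alone gives x_33 = False.
(¬x_43) alone gives x_43 = False.
Branch on x_21: set x_21 = True.
(¬x_31) alone gives x_31 = False.
(x_32) alone gives x_32 = True.
(¬x_41) alone gives x_41 = False.
(x_42) alone gives x_42 = True.
That conflicts with the unit clause (¬x_42).
Backtrack on x_21: now try x_21 = False.
(x_22) alone gives x_22 = True.
(¬x_32) alone gives x_32 = False.
(x_31) alone gives x_31 = True.
(¬x_41) alone gives x_41 = False.
(x_42) alone gives x_42 = True.
That conflicts with the unit clause (¬x_42).
Neither x_21 = True nor x_21 = False works.
Neither x_12 = True nor x_12 = False works.
Backtrack on x_11: now try x_11 = True.
(¬x_21) alone gives x_21 = False.
(¬x_31) alone gives x_31 = False.
(¬x_41) alone gives x_41 = False.
Branch on x_22: set x_22 = True.
(¬x_12) alone gives x_12 = False.
(¬x_32) alone gives x_32 = False.
(x_33) alone gives x_33 = True.
(¬x_42) alone gives x_42 = False.
(x_43) alone gives x_43 = True.
That conflicts with the unit clause (¬x_43).
Backtrack on x_22: now try x_22 = False.
(x_23) alone gives x_23 = True.
(¬x_13) alone gives x_13 = False.
(¬x_33) alone gives x_33 = False.
(x_32) alone gives x_32 = True.
(¬x_12) alone gives x_12 = False.
(¬x_42) alone gives x_42 = False.
(x_43) alone gives x_43 = True.
That conflicts with the unit clause (¬x_43).
Neither x_22 = True nor x_22 = False works.
Neither x_11 = True nor x_11 = False works.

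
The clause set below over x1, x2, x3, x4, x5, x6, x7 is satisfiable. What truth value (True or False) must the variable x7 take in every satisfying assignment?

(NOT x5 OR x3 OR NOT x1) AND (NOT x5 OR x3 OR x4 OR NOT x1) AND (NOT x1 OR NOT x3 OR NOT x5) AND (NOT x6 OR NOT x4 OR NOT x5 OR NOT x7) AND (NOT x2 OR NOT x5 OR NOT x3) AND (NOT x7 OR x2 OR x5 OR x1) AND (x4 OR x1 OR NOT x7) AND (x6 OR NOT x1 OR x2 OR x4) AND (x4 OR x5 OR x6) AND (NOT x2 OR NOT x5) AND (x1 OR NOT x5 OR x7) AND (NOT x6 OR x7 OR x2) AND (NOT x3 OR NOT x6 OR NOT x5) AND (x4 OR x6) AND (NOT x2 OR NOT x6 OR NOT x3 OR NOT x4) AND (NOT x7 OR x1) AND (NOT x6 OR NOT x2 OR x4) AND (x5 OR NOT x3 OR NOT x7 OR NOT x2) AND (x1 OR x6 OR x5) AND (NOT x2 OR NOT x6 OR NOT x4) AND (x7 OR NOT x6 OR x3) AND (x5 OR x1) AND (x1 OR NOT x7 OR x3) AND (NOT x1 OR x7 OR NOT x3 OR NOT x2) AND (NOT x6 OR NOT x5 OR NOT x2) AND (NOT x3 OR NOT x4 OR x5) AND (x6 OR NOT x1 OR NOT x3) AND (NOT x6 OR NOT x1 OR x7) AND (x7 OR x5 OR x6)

Suppose x7 = false.
Case x2 = false:
(NOT x6) alone gives x6 = false.
(x4) alone gives x4 = true.
(x5) alone gives x5 = true.
(x1) alone gives x1 = true.
(x3) alone gives x3 = true.
Now (NOT x3) is unsatisfied and unit — conflict.
Undo x2 and try x2 = true.
(NOT x5) alone gives x5 = false.
(x1) alone gives x1 = true.
(NOT x3) alone gives x3 = false.
(NOT x6) alone gives x6 = false.
Now (x6) is unsatisfied and unit — conflict.
Both values of x2 lead to a conflict.
So every satisfying assignment has x7 = True.

True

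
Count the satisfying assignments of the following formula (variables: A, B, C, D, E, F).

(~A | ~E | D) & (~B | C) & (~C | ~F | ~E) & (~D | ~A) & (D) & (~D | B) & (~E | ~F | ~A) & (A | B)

3

There are 2^6 = 64 truth assignments over (A, B, C, D, E, F).
Split on A. With A = 1, the clauses containing A are satisfied and ~A drops from the rest; 0 of the 2^5 = 32 assignments to the other variables satisfy what remains.
With A = 0, by the same count on the reduced clause set, 3 assignments work.
Total: 0 + 3 = 3.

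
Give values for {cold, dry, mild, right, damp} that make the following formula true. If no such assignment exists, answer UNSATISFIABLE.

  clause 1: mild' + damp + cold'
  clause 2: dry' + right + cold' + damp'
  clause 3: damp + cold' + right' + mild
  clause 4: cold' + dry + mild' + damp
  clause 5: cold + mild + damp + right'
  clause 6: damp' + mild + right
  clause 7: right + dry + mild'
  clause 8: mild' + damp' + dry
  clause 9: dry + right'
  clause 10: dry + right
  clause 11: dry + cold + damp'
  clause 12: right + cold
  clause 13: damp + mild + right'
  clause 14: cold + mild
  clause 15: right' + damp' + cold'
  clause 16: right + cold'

cold=0,  dry=1,  mild=1,  right=1,  damp=0

Case dry = 1:
Case right = 1:
Case damp = 0:
(mild) alone gives mild = 1.
(cold') alone gives cold = 0.
Every clause now holds.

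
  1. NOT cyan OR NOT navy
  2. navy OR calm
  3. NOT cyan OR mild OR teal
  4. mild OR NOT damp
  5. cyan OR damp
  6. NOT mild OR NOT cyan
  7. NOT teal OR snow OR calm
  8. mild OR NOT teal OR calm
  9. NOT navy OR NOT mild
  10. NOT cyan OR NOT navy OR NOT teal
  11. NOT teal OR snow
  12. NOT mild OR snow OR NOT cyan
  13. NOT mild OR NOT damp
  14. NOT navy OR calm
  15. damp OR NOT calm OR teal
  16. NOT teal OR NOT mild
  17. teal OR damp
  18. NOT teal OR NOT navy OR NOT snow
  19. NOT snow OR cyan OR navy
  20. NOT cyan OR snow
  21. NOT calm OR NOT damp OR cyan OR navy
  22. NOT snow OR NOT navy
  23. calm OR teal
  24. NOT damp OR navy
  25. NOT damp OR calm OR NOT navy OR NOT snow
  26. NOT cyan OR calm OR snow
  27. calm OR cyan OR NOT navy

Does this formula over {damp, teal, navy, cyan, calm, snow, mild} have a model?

Case cyan = true:
(NOT navy) alone gives navy = false.
(calm) alone gives calm = true.
(NOT mild) alone gives mild = false.
(teal) alone gives teal = true.
(NOT damp) alone gives damp = false.
(snow) alone gives snow = true.
Every clause now holds.
A satisfying assignment: damp=false; teal=true; navy=false; cyan=true; calm=true; snow=true; mild=false.

Yes, satisfiable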